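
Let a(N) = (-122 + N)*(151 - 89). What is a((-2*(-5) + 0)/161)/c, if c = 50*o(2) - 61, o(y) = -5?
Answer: 1217184/50071 ≈ 24.309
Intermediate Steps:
a(N) = -7564 + 62*N (a(N) = (-122 + N)*62 = -7564 + 62*N)
c = -311 (c = 50*(-5) - 61 = -250 - 61 = -311)
a((-2*(-5) + 0)/161)/c = (-7564 + 62*((-2*(-5) + 0)/161))/(-311) = (-7564 + 62*((10 + 0)*(1/161)))*(-1/311) = (-7564 + 62*(10*(1/161)))*(-1/311) = (-7564 + 62*(10/161))*(-1/311) = (-7564 + 620/161)*(-1/311) = -1217184/161*(-1/311) = 1217184/50071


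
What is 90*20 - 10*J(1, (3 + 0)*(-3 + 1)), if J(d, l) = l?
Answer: 1860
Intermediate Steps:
90*20 - 10*J(1, (3 + 0)*(-3 + 1)) = 90*20 - 10*(3 + 0)*(-3 + 1) = 1800 - 30*(-2) = 1800 - 10*(-6) = 1800 + 60 = 1860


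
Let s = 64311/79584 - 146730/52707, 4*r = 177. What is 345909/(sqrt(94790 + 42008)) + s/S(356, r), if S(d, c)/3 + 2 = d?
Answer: -306952609/164988932928 + 345909*sqrt(136798)/136798 ≈ 935.24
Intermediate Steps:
r = 177/4 (r = (1/4)*177 = 177/4 ≈ 44.250)
S(d, c) = -6 + 3*d
s = -920857827/466070432 (s = 64311*(1/79584) - 146730*1/52707 = 21437/26528 - 48910/17569 = -920857827/466070432 ≈ -1.9758)
345909/(sqrt(94790 + 42008)) + s/S(356, r) = 345909/(sqrt(94790 + 42008)) - 920857827/(466070432*(-6 + 3*356)) = 345909/(sqrt(136798)) - 920857827/(466070432*(-6 + 1068)) = 345909*(sqrt(136798)/136798) - 920857827/466070432/1062 = 345909*sqrt(136798)/136798 - 920857827/466070432*1/1062 = 345909*sqrt(136798)/136798 - 306952609/164988932928 = -306952609/164988932928 + 345909*sqrt(136798)/136798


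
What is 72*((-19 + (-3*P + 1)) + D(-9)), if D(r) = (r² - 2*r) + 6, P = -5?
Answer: 7344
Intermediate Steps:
D(r) = 6 + r² - 2*r
72*((-19 + (-3*P + 1)) + D(-9)) = 72*((-19 + (-3*(-5) + 1)) + (6 + (-9)² - 2*(-9))) = 72*((-19 + (15 + 1)) + (6 + 81 + 18)) = 72*((-19 + 16) + 105) = 72*(-3 + 105) = 72*102 = 7344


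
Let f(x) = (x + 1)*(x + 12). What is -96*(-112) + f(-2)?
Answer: 10742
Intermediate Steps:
f(x) = (1 + x)*(12 + x)
-96*(-112) + f(-2) = -96*(-112) + (12 + (-2)² + 13*(-2)) = 10752 + (12 + 4 - 26) = 10752 - 10 = 10742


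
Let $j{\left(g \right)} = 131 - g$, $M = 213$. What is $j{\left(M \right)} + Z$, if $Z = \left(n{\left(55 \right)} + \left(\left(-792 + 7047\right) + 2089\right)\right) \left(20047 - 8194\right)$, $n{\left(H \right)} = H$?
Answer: $99553265$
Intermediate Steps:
$Z = 99553347$ ($Z = \left(55 + \left(\left(-792 + 7047\right) + 2089\right)\right) \left(20047 - 8194\right) = \left(55 + \left(6255 + 2089\right)\right) 11853 = \left(55 + 8344\right) 11853 = 8399 \cdot 11853 = 99553347$)
$j{\left(M \right)} + Z = \left(131 - 213\right) + 99553347 = -82 + 99553347 = 99553265$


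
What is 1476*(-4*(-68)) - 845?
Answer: 400627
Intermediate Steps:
1476*(-4*(-68)) - 845 = 1476*272 - 845 = 401472 - 845 = 400627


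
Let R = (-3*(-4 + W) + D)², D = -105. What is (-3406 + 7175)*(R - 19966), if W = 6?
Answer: -28814005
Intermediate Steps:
R = 12321 (R = (-3*(-4 + 6) - 105)² = (-3*2 - 105)² = (-6 - 105)² = (-111)² = 12321)
(-3406 + 7175)*(R - 19966) = (-3406 + 7175)*(12321 - 19966) = 3769*(-7645) = -28814005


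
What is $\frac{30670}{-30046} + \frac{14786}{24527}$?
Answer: $- \frac{153991467}{368469121} \approx -0.41792$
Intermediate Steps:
$\frac{30670}{-30046} + \frac{14786}{24527} = 30670 \left(- \frac{1}{30046}\right) + 14786 \cdot \frac{1}{24527} = - \frac{15335}{15023} + \frac{14786}{24527} = - \frac{153991467}{368469121}$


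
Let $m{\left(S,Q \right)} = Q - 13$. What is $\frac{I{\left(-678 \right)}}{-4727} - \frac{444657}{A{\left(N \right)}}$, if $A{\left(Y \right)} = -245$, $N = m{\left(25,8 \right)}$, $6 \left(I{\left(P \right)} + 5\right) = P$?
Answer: $\frac{2101922549}{1158115} \approx 1815.0$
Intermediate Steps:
$I{\left(P \right)} = -5 + \frac{P}{6}$
$m{\left(S,Q \right)} = -13 + Q$
$N = -5$ ($N = -13 + 8 = -5$)
$\frac{I{\left(-678 \right)}}{-4727} - \frac{444657}{A{\left(N \right)}} = \frac{-5 + \frac{1}{6} \left(-678\right)}{-4727} - \frac{444657}{-245} = \left(-5 - 113\right) \left(- \frac{1}{4727}\right) - - \frac{444657}{245} = \left(-118\right) \left(- \frac{1}{4727}\right) + \frac{444657}{245} = \frac{118}{4727} + \frac{444657}{245} = \frac{2101922549}{1158115}$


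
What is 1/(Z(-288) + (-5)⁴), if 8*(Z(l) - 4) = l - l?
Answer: 1/629 ≈ 0.0015898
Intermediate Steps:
Z(l) = 4 (Z(l) = 4 + (l - l)/8 = 4 + (⅛)*0 = 4 + 0 = 4)
1/(Z(-288) + (-5)⁴) = 1/(4 + (-5)⁴) = 1/(4 + 625) = 1/629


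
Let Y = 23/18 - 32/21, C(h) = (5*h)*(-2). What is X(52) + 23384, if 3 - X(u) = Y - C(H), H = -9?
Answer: 2958133/126 ≈ 23477.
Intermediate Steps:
C(h) = -10*h
Y = -31/126 (Y = 23*(1/18) - 32*1/21 = 23/18 - 32/21 = -31/126 ≈ -0.24603)
X(u) = 11749/126 (X(u) = 3 - (-31/126 - (-10)*(-9)) = 3 - (-31/126 - 1*90) = 3 - (-31/126 - 90) = 3 - 1*(-11371/126) = 3 + 11371/126 = 11749/126)
X(52) + 23384 = 11749/126 + 23384 = 2958133/126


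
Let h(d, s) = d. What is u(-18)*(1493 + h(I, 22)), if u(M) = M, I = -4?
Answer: -26802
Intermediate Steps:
u(-18)*(1493 + h(I, 22)) = -18*(1493 - 4) = -18*1489 = -26802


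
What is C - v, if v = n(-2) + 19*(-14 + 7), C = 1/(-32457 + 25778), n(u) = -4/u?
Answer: 874948/6679 ≈ 131.00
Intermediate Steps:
C = -1/6679 (C = 1/(-6679) = -1/6679 ≈ -0.00014972)
v = -131 (v = -4/(-2) + 19*(-14 + 7) = -4*(-½) + 19*(-7) = 2 - 133 = -131)
C - v = -1/6679 - 1*(-131) = -1/6679 + 131 = 874948/6679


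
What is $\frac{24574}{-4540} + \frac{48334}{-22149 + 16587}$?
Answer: $- \frac{89029237}{6312870} \approx -14.103$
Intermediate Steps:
$\frac{24574}{-4540} + \frac{48334}{-22149 + 16587} = 24574 \left(- \frac{1}{4540}\right) + \frac{48334}{-5562} = - \frac{12287}{2270} + 48334 \left(- \frac{1}{5562}\right) = - \frac{12287}{2270} - \frac{24167}{2781} = - \frac{89029237}{6312870}$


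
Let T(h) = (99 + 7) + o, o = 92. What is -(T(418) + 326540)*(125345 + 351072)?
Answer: -155663537746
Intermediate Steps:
T(h) = 198 (T(h) = (99 + 7) + 92 = 106 + 92 = 198)
-(T(418) + 326540)*(125345 + 351072) = -(198 + 326540)*(125345 + 351072) = -326738*476417 = -1*155663537746 = -155663537746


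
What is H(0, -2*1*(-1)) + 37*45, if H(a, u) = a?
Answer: 1665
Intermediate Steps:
H(0, -2*1*(-1)) + 37*45 = 0 + 37*45 = 0 + 1665 = 1665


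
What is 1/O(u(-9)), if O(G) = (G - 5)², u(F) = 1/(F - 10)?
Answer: 361/9216 ≈ 0.039171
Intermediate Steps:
u(F) = 1/(-10 + F)
O(G) = (-5 + G)²
1/O(u(-9)) = 1/((-5 + 1/(-10 - 9))²) = 1/((-5 + 1/(-19))²) = 1/((-5 - 1/19)²) = 1/((-96/19)²) = 1/(9216/361) = 361/9216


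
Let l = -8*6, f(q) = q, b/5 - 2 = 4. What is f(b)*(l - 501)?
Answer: -16470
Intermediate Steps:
b = 30 (b = 10 + 5*4 = 10 + 20 = 30)
l = -48
f(b)*(l - 501) = 30*(-48 - 501) = 30*(-549) = -16470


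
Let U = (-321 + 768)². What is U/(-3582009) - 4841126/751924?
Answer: -971733226925/149633251962 ≈ -6.4941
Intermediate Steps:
U = 199809 (U = 447² = 199809)
U/(-3582009) - 4841126/751924 = 199809/(-3582009) - 4841126/751924 = 199809*(-1/3582009) - 4841126*1/751924 = -22201/398001 - 2420563/375962 = -971733226925/149633251962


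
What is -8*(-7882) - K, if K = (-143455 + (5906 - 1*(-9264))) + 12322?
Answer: 179019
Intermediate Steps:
K = -115963 (K = (-143455 + (5906 + 9264)) + 12322 = (-143455 + 15170) + 12322 = -128285 + 12322 = -115963)
-8*(-7882) - K = -8*(-7882) - 1*(-115963) = 63056 + 115963 = 179019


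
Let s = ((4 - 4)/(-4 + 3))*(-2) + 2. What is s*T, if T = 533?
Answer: 1066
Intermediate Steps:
s = 2 (s = (0/(-1))*(-2) + 2 = (0*(-1))*(-2) + 2 = 0*(-2) + 2 = 0 + 2 = 2)
s*T = 2*533 = 1066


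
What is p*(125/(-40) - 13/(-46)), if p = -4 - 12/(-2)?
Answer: -523/92 ≈ -5.6848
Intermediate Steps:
p = 2 (p = -4 - 12*(-½) = -4 + 6 = 2)
p*(125/(-40) - 13/(-46)) = 2*(125/(-40) - 13/(-46)) = 2*(125*(-1/40) - 13*(-1/46)) = 2*(-25/8 + 13/46) = 2*(-523/184) = -523/92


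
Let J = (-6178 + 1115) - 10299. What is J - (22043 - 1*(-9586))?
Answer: -46991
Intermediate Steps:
J = -15362 (J = -5063 - 10299 = -15362)
J - (22043 - 1*(-9586)) = -15362 - (22043 - 1*(-9586)) = -15362 - (22043 + 9586) = -15362 - 1*31629 = -15362 - 31629 = -46991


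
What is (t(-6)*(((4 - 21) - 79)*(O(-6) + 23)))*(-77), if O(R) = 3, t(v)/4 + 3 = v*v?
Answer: 25369344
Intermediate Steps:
t(v) = -12 + 4*v² (t(v) = -12 + 4*(v*v) = -12 + 4*v²)
(t(-6)*(((4 - 21) - 79)*(O(-6) + 23)))*(-77) = ((-12 + 4*(-6)²)*(((4 - 21) - 79)*(3 + 23)))*(-77) = ((-12 + 4*36)*((-17 - 79)*26))*(-77) = ((-12 + 144)*(-96*26))*(-77) = (132*(-2496))*(-77) = -329472*(-77) = 25369344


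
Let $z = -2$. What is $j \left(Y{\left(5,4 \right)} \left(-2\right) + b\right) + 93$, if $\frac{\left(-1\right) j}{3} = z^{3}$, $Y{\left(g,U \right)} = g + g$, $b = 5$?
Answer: $-267$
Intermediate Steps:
$Y{\left(g,U \right)} = 2 g$
$j = 24$ ($j = - 3 \left(-2\right)^{3} = \left(-3\right) \left(-8\right) = 24$)
$j \left(Y{\left(5,4 \right)} \left(-2\right) + b\right) + 93 = 24 \left(2 \cdot 5 \left(-2\right) + 5\right) + 93 = 24 \left(10 \left(-2\right) + 5\right) + 93 = 24 \left(-20 + 5\right) + 93 = 24 \left(-15\right) + 93 = -360 + 93 = -267$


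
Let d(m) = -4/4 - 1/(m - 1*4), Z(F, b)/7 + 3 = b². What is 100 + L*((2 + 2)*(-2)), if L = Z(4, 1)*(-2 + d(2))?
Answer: -180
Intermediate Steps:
Z(F, b) = -21 + 7*b²
d(m) = -1 - 1/(-4 + m) (d(m) = -4*¼ - 1/(m - 4) = -1 - 1/(-4 + m))
L = 35 (L = (-21 + 7*1²)*(-2 + (3 - 1*2)/(-4 + 2)) = (-21 + 7*1)*(-2 + (3 - 2)/(-2)) = (-21 + 7)*(-2 - ½*1) = -14*(-2 - ½) = -14*(-5/2) = 35)
100 + L*((2 + 2)*(-2)) = 100 + 35*((2 + 2)*(-2)) = 100 + 35*(4*(-2)) = 100 + 35*(-8) = 100 - 280 = -180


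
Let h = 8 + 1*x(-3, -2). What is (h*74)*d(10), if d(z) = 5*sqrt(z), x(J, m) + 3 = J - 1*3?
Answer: -370*sqrt(10) ≈ -1170.0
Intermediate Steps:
x(J, m) = -6 + J (x(J, m) = -3 + (J - 1*3) = -3 + (J - 3) = -3 + (-3 + J) = -6 + J)
h = -1 (h = 8 + 1*(-6 - 3) = 8 + 1*(-9) = 8 - 9 = -1)
(h*74)*d(10) = (-1*74)*(5*sqrt(10)) = -370*sqrt(10)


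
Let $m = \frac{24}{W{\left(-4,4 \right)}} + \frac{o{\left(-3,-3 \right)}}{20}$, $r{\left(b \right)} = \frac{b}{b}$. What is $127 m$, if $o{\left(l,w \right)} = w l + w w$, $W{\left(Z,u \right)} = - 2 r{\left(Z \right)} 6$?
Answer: $- \frac{1397}{10} \approx -139.7$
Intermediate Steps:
$r{\left(b \right)} = 1$
$W{\left(Z,u \right)} = -12$ ($W{\left(Z,u \right)} = \left(-2\right) 1 \cdot 6 = \left(-2\right) 6 = -12$)
$o{\left(l,w \right)} = w^{2} + l w$ ($o{\left(l,w \right)} = l w + w^{2} = w^{2} + l w$)
$m = - \frac{11}{10}$ ($m = \frac{24}{-12} + \frac{\left(-3\right) \left(-3 - 3\right)}{20} = 24 \left(- \frac{1}{12}\right) + \left(-3\right) \left(-6\right) \frac{1}{20} = -2 + 18 \cdot \frac{1}{20} = -2 + \frac{9}{10} = - \frac{11}{10} \approx -1.1$)
$127 m = 127 \left(- \frac{11}{10}\right) = - \frac{1397}{10}$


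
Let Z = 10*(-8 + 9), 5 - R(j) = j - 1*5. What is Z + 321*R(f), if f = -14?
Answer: 7714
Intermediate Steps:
R(j) = 10 - j (R(j) = 5 - (j - 1*5) = 5 - (j - 5) = 5 - (-5 + j) = 5 + (5 - j) = 10 - j)
Z = 10 (Z = 10*1 = 10)
Z + 321*R(f) = 10 + 321*(10 - 1*(-14)) = 10 + 321*(10 + 14) = 10 + 321*24 = 10 + 7704 = 7714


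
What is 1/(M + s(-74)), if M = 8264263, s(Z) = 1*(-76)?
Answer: 1/8264187 ≈ 1.2100e-7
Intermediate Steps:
s(Z) = -76
1/(M + s(-74)) = 1/(8264263 - 76) = 1/8264187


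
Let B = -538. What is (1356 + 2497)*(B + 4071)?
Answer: 13612649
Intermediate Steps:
(1356 + 2497)*(B + 4071) = (1356 + 2497)*(-538 + 4071) = 3853*3533 = 13612649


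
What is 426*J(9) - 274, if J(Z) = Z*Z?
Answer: 34232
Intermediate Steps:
J(Z) = Z²
426*J(9) - 274 = 426*9² - 274 = 426*81 - 274 = 34506 - 274 = 34232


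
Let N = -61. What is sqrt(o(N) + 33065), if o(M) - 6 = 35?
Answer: sqrt(33106) ≈ 181.95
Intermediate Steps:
o(M) = 41 (o(M) = 6 + 35 = 41)
sqrt(o(N) + 33065) = sqrt(41 + 33065) = sqrt(33106)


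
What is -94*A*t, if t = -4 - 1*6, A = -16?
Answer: -15040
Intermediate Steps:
t = -10 (t = -4 - 6 = -10)
-94*A*t = -(-1504)*(-10) = -94*160 = -15040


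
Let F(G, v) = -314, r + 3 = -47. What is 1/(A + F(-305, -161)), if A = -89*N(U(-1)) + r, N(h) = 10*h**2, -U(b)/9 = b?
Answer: -1/72454 ≈ -1.3802e-5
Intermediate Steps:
U(b) = -9*b
r = -50 (r = -3 - 47 = -50)
A = -72140 (A = -890*(-9*(-1))**2 - 50 = -890*9**2 - 50 = -890*81 - 50 = -89*810 - 50 = -72090 - 50 = -72140)
1/(A + F(-305, -161)) = 1/(-72140 - 314) = 1/(-72454) = -1/72454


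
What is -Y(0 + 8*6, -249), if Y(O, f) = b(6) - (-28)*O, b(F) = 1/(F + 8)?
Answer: -18817/14 ≈ -1344.1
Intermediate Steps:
b(F) = 1/(8 + F)
Y(O, f) = 1/14 + 28*O (Y(O, f) = 1/(8 + 6) - (-28)*O = 1/14 + 28*O)
-Y(0 + 8*6, -249) = -(1/14 + 28*(0 + 8*6)) = -(1/14 + 28*(0 + 48)) = -(1/14 + 28*48) = -(1/14 + 1344) = -1*18817/14 = -18817/14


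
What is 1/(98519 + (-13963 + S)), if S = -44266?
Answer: 1/40290 ≈ 2.4820e-5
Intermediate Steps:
1/(98519 + (-13963 + S)) = 1/(98519 + (-13963 - 44266)) = 1/(98519 - 58229) = 1/40290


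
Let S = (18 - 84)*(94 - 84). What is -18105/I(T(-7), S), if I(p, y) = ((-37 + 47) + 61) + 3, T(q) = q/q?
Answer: -18105/74 ≈ -244.66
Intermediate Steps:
T(q) = 1
S = -660 (S = -66*10 = -660)
I(p, y) = 74 (I(p, y) = (10 + 61) + 3 = 71 + 3 = 74)
-18105/I(T(-7), S) = -18105/74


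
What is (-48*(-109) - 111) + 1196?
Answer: 6317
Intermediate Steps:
(-48*(-109) - 111) + 1196 = (5232 - 111) + 1196 = 5121 + 1196 = 6317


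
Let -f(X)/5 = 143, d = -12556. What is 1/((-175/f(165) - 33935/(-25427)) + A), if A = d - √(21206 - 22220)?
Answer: -82990618469085613/1041905836435073539925 + 171872214744373*I*√6/2083811672870147079850 ≈ -7.9653e-5 + 2.0203e-7*I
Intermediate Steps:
f(X) = -715 (f(X) = -5*143 = -715)
A = -12556 - 13*I*√6 (A = -12556 - √(21206 - 22220) = -12556 - √(-1014) = -12556 - 13*I*√6 ≈ -12556.0 - 31.843*I)
1/((-175/f(165) - 33935/(-25427)) + A) = 1/((-175/(-715) - 33935/(-25427)) + (-12556 - 13*I*√6)) = 1/((-175*(-1/715) - 33935*(-1/25427)) + (-12556 - 13*I*√6)) = 1/((35/143 + 33935/25427) + (-12556 - 13*I*√6)) = 1/(5742650/3636061 + (-12556 - 13*I*√6)) = 1/(-45648639266/3636061 - 13*I*√6)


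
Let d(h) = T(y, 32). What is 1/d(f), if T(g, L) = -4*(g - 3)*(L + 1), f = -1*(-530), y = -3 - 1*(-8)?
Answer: -1/264 ≈ -0.0037879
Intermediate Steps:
y = 5 (y = -3 + 8 = 5)
f = 530
T(g, L) = -4*(1 + L)*(-3 + g) (T(g, L) = -4*(-3 + g)*(1 + L) = -4*(1 + L)*(-3 + g))
d(h) = -264 (d(h) = 12 - 4*5 + 12*32 - 4*32*5 = 12 - 20 + 384 - 640 = -264)
1/d(f) = 1/(-264) = -1/264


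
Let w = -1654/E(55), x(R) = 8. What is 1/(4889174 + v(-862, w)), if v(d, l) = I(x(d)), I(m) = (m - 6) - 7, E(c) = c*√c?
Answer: 1/4889169 ≈ 2.0453e-7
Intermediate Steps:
E(c) = c^(3/2)
I(m) = -13 + m (I(m) = (-6 + m) - 7 = -13 + m)
w = -1654*√55/3025 ≈ -4.0550
v(d, l) = -5 (v(d, l) = -13 + 8 = -5)
1/(4889174 + v(-862, w)) = 1/(4889174 - 5) = 1/4889169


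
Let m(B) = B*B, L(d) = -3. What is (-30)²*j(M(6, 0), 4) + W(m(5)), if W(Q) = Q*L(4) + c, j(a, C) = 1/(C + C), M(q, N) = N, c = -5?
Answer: 65/2 ≈ 32.500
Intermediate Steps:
m(B) = B²
j(a, C) = 1/(2*C)
W(Q) = -5 - 3*Q (W(Q) = Q*(-3) - 5 = -3*Q - 5 = -5 - 3*Q)
(-30)²*j(M(6, 0), 4) + W(m(5)) = (-30)²*((½)/4) + (-5 - 3*5²) = 900*((½)*(¼)) + (-5 - 3*25) = 900*(⅛) + (-5 - 75) = 225/2 - 80 = 65/2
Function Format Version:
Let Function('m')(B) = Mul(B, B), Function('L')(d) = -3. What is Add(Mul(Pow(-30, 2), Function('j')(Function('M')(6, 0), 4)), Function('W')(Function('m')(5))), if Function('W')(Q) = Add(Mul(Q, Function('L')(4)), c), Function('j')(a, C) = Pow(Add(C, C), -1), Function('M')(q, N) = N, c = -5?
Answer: Rational(65, 2) ≈ 32.500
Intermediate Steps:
Function('m')(B) = Pow(B, 2)
Function('j')(a, C) = Mul(Rational(1, 2), Pow(C, -1)) (Function('j')(a, C) = Pow(Mul(2, C), -1) = Mul(Rational(1, 2), Pow(C, -1)))
Function('W')(Q) = Add(-5, Mul(-3, Q)) (Function('W')(Q) = Add(Mul(Q, -3), -5) = Add(Mul(-3, Q), -5) = Add(-5, Mul(-3, Q)))
Add(Mul(Pow(-30, 2), Function('j')(Function('M')(6, 0), 4)), Function('W')(Function('m')(5))) = Add(Mul(Pow(-30, 2), Mul(Rational(1, 2), Pow(4, -1))), Add(-5, Mul(-3, Pow(5, 2)))) = Add(Mul(900, Mul(Rational(1, 2), Rational(1, 4))), Add(-5, Mul(-3, 25))) = Add(Mul(900, Rational(1, 8)), Add(-5, -75)) = Add(Rational(225, 2), -80) = Rational(65, 2)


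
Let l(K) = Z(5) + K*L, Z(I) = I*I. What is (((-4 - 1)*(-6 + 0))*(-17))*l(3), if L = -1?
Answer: -11220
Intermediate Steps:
Z(I) = I**2
l(K) = 25 - K (l(K) = 5**2 + K*(-1) = 25 - K)
(((-4 - 1)*(-6 + 0))*(-17))*l(3) = (((-4 - 1)*(-6 + 0))*(-17))*(25 - 1*3) = (-5*(-6)*(-17))*(25 - 3) = (30*(-17))*22 = -510*22 = -11220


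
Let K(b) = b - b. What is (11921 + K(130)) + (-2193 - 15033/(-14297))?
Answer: 139096249/14297 ≈ 9729.0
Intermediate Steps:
K(b) = 0
(11921 + K(130)) + (-2193 - 15033/(-14297)) = (11921 + 0) + (-2193 - 15033/(-14297)) = 11921 + (-2193 - 15033*(-1/14297)) = 11921 + (-2193 + 15033/14297) = 11921 - 31338288/14297 = 139096249/14297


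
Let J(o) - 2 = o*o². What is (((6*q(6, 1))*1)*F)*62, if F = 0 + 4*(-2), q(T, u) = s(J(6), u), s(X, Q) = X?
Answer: -648768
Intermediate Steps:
J(o) = 2 + o³ (J(o) = 2 + o*o² = 2 + o³)
q(T, u) = 218 (q(T, u) = 2 + 6³ = 2 + 216 = 218)
F = -8 (F = 0 - 8 = -8)
(((6*q(6, 1))*1)*F)*62 = (((6*218)*1)*(-8))*62 = ((1308*1)*(-8))*62 = (1308*(-8))*62 = -10464*62 = -648768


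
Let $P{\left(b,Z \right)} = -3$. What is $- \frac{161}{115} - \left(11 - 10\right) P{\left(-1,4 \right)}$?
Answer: $\frac{8}{5} \approx 1.6$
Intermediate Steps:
$- \frac{161}{115} - \left(11 - 10\right) P{\left(-1,4 \right)} = - \frac{161}{115} - \left(11 - 10\right) \left(-3\right) = \left(-161\right) \frac{1}{115} - 1 \left(-3\right) = - \frac{7}{5} - -3 = - \frac{7}{5} + 3 = \frac{8}{5}$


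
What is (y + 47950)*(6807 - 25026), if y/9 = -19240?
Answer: 2281200990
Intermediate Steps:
y = -173160 (y = 9*(-19240) = -173160)
(y + 47950)*(6807 - 25026) = (-173160 + 47950)*(6807 - 25026) = -125210*(-18219) = 2281200990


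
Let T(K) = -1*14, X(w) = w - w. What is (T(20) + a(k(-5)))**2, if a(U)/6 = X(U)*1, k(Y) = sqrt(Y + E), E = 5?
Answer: 196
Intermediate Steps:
X(w) = 0
k(Y) = sqrt(5 + Y) (k(Y) = sqrt(Y + 5) = sqrt(5 + Y))
a(U) = 0 (a(U) = 6*(0*1) = 6*0 = 0)
T(K) = -14
(T(20) + a(k(-5)))**2 = (-14 + 0)**2 = (-14)**2 = 196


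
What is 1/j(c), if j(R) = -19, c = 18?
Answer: -1/19 ≈ -0.052632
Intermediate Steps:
1/j(c) = 1/(-19) = -1/19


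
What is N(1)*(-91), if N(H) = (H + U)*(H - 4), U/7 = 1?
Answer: 2184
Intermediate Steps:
U = 7 (U = 7*1 = 7)
N(H) = (-4 + H)*(7 + H) (N(H) = (H + 7)*(H - 4) = (7 + H)*(-4 + H) = (-4 + H)*(7 + H))
N(1)*(-91) = (-28 + 1**2 + 3*1)*(-91) = (-28 + 1 + 3)*(-91) = -24*(-91) = 2184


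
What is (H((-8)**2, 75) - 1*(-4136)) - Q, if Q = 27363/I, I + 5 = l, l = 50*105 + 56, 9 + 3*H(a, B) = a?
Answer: 2443862/589 ≈ 4149.2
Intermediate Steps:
H(a, B) = -3 + a/3
l = 5306 (l = 5250 + 56 = 5306)
I = 5301 (I = -5 + 5306 = 5301)
Q = 9121/1767 (Q = 27363/5301 = 27363*(1/5301) = 9121/1767 ≈ 5.1619)
(H((-8)**2, 75) - 1*(-4136)) - Q = ((-3 + (1/3)*(-8)**2) - 1*(-4136)) - 1*9121/1767 = ((-3 + (1/3)*64) + 4136) - 9121/1767 = ((-3 + 64/3) + 4136) - 9121/1767 = (55/3 + 4136) - 9121/1767 = 12463/3 - 9121/1767 = 2443862/589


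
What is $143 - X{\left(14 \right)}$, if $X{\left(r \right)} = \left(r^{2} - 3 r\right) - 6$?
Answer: $-5$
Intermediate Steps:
$X{\left(r \right)} = -6 + r^{2} - 3 r$
$143 - X{\left(14 \right)} = 143 - \left(-6 + 14^{2} - 42\right) = 143 - \left(-6 + 196 - 42\right) = 143 - 148 = -5$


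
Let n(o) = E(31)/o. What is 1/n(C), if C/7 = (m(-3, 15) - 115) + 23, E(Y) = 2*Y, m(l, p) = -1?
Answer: -21/2 ≈ -10.500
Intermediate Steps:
C = -651 (C = 7*((-1 - 115) + 23) = 7*(-116 + 23) = 7*(-93) = -651)
n(o) = 62/o (n(o) = (2*31)/o = 62/o)
1/n(C) = 1/(62/(-651)) = 1/(62*(-1/651)) = 1/(-2/21) = -21/2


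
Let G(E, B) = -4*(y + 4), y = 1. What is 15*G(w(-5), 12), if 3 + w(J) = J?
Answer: -300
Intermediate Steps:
w(J) = -3 + J
G(E, B) = -20 (G(E, B) = -4*(1 + 4) = -4*5 = -20)
15*G(w(-5), 12) = 15*(-20) = -300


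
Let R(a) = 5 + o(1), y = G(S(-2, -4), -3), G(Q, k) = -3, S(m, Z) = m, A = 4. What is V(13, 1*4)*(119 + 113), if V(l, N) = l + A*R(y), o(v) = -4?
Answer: 3944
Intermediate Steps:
y = -3
R(a) = 1 (R(a) = 5 - 4 = 1)
V(l, N) = 4 + l (V(l, N) = l + 4*1 = l + 4 = 4 + l)
V(13, 1*4)*(119 + 113) = (4 + 13)*(119 + 113) = 17*232 = 3944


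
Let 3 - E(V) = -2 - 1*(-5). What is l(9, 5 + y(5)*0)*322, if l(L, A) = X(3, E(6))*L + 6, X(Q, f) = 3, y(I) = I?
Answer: 10626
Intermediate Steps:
E(V) = 0 (E(V) = 3 - (-2 - 1*(-5)) = 3 - (-2 + 5) = 3 - 1*3 = 3 - 3 = 0)
l(L, A) = 6 + 3*L (l(L, A) = 3*L + 6 = 6 + 3*L)
l(9, 5 + y(5)*0)*322 = (6 + 3*9)*322 = (6 + 27)*322 = 33*322 = 10626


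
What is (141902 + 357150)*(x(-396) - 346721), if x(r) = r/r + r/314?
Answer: -27166014394376/157 ≈ -1.7303e+11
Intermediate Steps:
x(r) = 1 + r/314 (x(r) = 1 + r*(1/314) = 1 + r/314)
(141902 + 357150)*(x(-396) - 346721) = (141902 + 357150)*((1 + (1/314)*(-396)) - 346721) = 499052*((1 - 198/157) - 346721) = 499052*(-41/157 - 346721) = 499052*(-54435238/157) = -27166014394376/157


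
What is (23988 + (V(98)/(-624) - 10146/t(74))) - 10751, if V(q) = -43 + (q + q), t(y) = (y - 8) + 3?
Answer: 62621179/4784 ≈ 13090.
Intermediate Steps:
t(y) = -5 + y (t(y) = (-8 + y) + 3 = -5 + y)
V(q) = -43 + 2*q
(23988 + (V(98)/(-624) - 10146/t(74))) - 10751 = (23988 + ((-43 + 2*98)/(-624) - 10146/(-5 + 74))) - 10751 = (23988 + ((-43 + 196)*(-1/624) - 10146/69)) - 10751 = (23988 + (153*(-1/624) - 10146*1/69)) - 10751 = (23988 + (-51/208 - 3382/23)) - 10751 = (23988 - 704629/4784) - 10751 = 114053963/4784 - 10751 = 62621179/4784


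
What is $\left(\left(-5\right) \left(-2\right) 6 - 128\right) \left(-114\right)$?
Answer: $7752$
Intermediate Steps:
$\left(\left(-5\right) \left(-2\right) 6 - 128\right) \left(-114\right) = \left(10 \cdot 6 - 128\right) \left(-114\right) = \left(60 - 128\right) \left(-114\right) = \left(-68\right) \left(-114\right) = 7752$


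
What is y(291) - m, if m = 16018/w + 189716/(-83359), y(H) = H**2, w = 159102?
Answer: 561558846153214/6631291809 ≈ 84683.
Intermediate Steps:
m = -14424475285/6631291809 (m = 16018/159102 + 189716/(-83359) = 16018*(1/159102) + 189716*(-1/83359) = 8009/79551 - 189716/83359 = -14424475285/6631291809 ≈ -2.1752)
y(291) - m = 291**2 - 1*(-14424475285/6631291809) = 84681 + 14424475285/6631291809 = 561558846153214/6631291809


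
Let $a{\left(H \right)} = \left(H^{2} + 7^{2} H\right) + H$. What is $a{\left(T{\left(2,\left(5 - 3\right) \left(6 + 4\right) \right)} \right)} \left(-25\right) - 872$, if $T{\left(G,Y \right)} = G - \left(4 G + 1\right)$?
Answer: $6653$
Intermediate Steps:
$T{\left(G,Y \right)} = -1 - 3 G$ ($T{\left(G,Y \right)} = G - \left(1 + 4 G\right) = -1 - 3 G$)
$a{\left(H \right)} = H^{2} + 50 H$ ($a{\left(H \right)} = \left(H^{2} + 49 H\right) + H = H^{2} + 50 H$)
$a{\left(T{\left(2,\left(5 - 3\right) \left(6 + 4\right) \right)} \right)} \left(-25\right) - 872 = \left(-1 - 6\right) \left(50 - 7\right) \left(-25\right) - 872 = - 7 \left(50 - 7\right) \left(-25\right) - 872 = \left(-7\right) 43 \left(-25\right) - 872 = \left(-301\right) \left(-25\right) - 872 = 7525 - 872 = 6653$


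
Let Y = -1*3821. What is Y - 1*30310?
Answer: -34131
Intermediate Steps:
Y = -3821
Y - 1*30310 = -3821 - 1*30310 = -3821 - 30310 = -34131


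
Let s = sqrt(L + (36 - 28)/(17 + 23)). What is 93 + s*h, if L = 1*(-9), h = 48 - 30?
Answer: 93 + 36*I*sqrt(55)/5 ≈ 93.0 + 53.397*I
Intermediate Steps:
h = 18
L = -9
s = 2*I*sqrt(55)/5 (s = sqrt(-9 + (36 - 28)/(17 + 23)) = sqrt(-9 + 8/40) = sqrt(-9 + 8*(1/40)) = sqrt(-9 + 1/5) = sqrt(-44/5) = 2*I*sqrt(55)/5 ≈ 2.9665*I)
93 + s*h = 93 + (2*I*sqrt(55)/5)*18 = 93 + 36*I*sqrt(55)/5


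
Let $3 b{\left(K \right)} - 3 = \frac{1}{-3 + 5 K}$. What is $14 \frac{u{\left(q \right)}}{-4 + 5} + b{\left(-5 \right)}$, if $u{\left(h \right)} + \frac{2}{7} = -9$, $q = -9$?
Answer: $- \frac{10837}{84} \approx -129.01$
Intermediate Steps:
$u{\left(h \right)} = - \frac{65}{7}$ ($u{\left(h \right)} = - \frac{2}{7} - 9 = - \frac{65}{7}$)
$b{\left(K \right)} = 1 + \frac{1}{3 \left(-3 + 5 K\right)}$
$14 \frac{u{\left(q \right)}}{-4 + 5} + b{\left(-5 \right)} = 14 \frac{1}{-4 + 5} \left(- \frac{65}{7}\right) + \frac{-8 + 15 \left(-5\right)}{3 \left(-3 + 5 \left(-5\right)\right)} = 14 \cdot 1^{-1} \left(- \frac{65}{7}\right) + \frac{-8 - 75}{3 \left(-3 - 25\right)} = 14 \cdot 1 \left(- \frac{65}{7}\right) + \frac{1}{3} \frac{1}{-28} \left(-83\right) = 14 \left(- \frac{65}{7}\right) + \frac{1}{3} \left(- \frac{1}{28}\right) \left(-83\right) = -130 + \frac{83}{84} = - \frac{10837}{84}$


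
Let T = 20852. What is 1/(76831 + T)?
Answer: 1/97683 ≈ 1.0237e-5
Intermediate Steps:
1/(76831 + T) = 1/(76831 + 20852) = 1/97683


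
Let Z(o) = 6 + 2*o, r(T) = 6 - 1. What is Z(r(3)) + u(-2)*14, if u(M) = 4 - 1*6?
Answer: -12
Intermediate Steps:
u(M) = -2 (u(M) = 4 - 6 = -2)
r(T) = 5
Z(r(3)) + u(-2)*14 = (6 + 2*5) - 2*14 = (6 + 10) - 28 = 16 - 28 = -12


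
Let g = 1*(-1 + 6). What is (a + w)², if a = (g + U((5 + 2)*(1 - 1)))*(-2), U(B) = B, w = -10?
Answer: 400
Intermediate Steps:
g = 5 (g = 1*5 = 5)
a = -10 (a = (5 + (5 + 2)*(1 - 1))*(-2) = (5 + 7*0)*(-2) = (5 + 0)*(-2) = 5*(-2) = -10)
(a + w)² = (-10 - 10)² = (-20)² = 400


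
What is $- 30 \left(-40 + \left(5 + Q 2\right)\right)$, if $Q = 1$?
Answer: $990$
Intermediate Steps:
$- 30 \left(-40 + \left(5 + Q 2\right)\right) = - 30 \left(-40 + \left(5 + 1 \cdot 2\right)\right) = - 30 \left(-40 + \left(5 + 2\right)\right) = - 30 \left(-40 + 7\right) = \left(-30\right) \left(-33\right) = 990$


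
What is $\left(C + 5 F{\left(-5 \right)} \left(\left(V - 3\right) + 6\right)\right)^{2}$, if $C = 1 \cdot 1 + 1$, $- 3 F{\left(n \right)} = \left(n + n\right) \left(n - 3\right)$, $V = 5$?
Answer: $\frac{10201636}{9} \approx 1.1335 \cdot 10^{6}$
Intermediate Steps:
$F{\left(n \right)} = - \frac{2 n \left(-3 + n\right)}{3}$ ($F{\left(n \right)} = - \frac{\left(n + n\right) \left(n - 3\right)}{3} = - \frac{2 n \left(-3 + n\right)}{3}$)
$C = 2$ ($C = 1 + 1 = 2$)
$\left(C + 5 F{\left(-5 \right)} \left(\left(V - 3\right) + 6\right)\right)^{2} = \left(2 + 5 \cdot \frac{2}{3} \left(-5\right) \left(3 - -5\right) \left(\left(5 - 3\right) + 6\right)\right)^{2} = \left(2 + 5 \cdot \frac{2}{3} \left(-5\right) \left(3 + 5\right) \left(2 + 6\right)\right)^{2} = \left(2 + 5 \cdot \frac{2}{3} \left(-5\right) 8 \cdot 8\right)^{2} = \left(2 + 5 \left(- \frac{80}{3}\right) 8\right)^{2} = \left(2 - \frac{3200}{3}\right)^{2} = \left(- \frac{3194}{3}\right)^{2} = \frac{10201636}{9}$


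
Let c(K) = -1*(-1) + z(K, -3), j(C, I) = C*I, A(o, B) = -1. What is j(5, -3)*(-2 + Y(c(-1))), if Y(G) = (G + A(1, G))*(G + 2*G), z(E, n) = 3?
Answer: -510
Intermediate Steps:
c(K) = 4 (c(K) = -1*(-1) + 3 = 1 + 3 = 4)
Y(G) = 3*G*(-1 + G) (Y(G) = (G - 1)*(G + 2*G) = (-1 + G)*(3*G) = 3*G*(-1 + G))
j(5, -3)*(-2 + Y(c(-1))) = (5*(-3))*(-2 + 3*4*(-1 + 4)) = -15*(-2 + 3*4*3) = -15*(-2 + 36) = -15*34 = -510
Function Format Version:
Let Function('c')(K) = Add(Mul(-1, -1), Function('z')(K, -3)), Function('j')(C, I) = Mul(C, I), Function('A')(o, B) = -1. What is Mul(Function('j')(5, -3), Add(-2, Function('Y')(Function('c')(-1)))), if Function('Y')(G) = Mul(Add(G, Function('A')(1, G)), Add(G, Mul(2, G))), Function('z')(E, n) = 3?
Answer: -510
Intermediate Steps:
Function('c')(K) = 4 (Function('c')(K) = Add(Mul(-1, -1), 3) = Add(1, 3) = 4)
Function('Y')(G) = Mul(3, G, Add(-1, G)) (Function('Y')(G) = Mul(Add(G, -1), Add(G, Mul(2, G))) = Mul(Add(-1, G), Mul(3, G)) = Mul(3, G, Add(-1, G)))
Mul(Function('j')(5, -3), Add(-2, Function('Y')(Function('c')(-1)))) = Mul(Mul(5, -3), Add(-2, Mul(3, 4, Add(-1, 4)))) = Mul(-15, Add(-2, Mul(3, 4, 3))) = Mul(-15, Add(-2, 36)) = Mul(-15, 34) = -510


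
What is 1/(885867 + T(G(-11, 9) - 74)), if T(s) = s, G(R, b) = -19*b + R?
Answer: 1/885611 ≈ 1.1292e-6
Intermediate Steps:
G(R, b) = R - 19*b
1/(885867 + T(G(-11, 9) - 74)) = 1/(885867 + ((-11 - 19*9) - 74)) = 1/(885867 + ((-11 - 171) - 74)) = 1/(885867 + (-182 - 74)) = 1/(885867 - 256) = 1/885611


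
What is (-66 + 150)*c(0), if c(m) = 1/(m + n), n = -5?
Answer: -84/5 ≈ -16.800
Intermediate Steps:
c(m) = 1/(-5 + m) (c(m) = 1/(m - 5) = 1/(-5 + m))
(-66 + 150)*c(0) = (-66 + 150)/(-5 + 0) = 84/(-5) = 84*(-⅕) = -84/5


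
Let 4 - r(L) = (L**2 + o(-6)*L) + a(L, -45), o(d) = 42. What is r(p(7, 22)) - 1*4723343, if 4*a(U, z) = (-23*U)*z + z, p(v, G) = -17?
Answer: -4718504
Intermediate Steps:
a(U, z) = z/4 - 23*U*z/4 (a(U, z) = ((-23*U)*z + z)/4 = (-23*U*z + z)/4 = (z - 23*U*z)/4 = z/4 - 23*U*z/4)
r(L) = 61/4 - L**2 - 1203*L/4 (r(L) = 4 - ((L**2 + 42*L) + (1/4)*(-45)*(1 - 23*L)) = 4 - ((L**2 + 42*L) + (-45/4 + 1035*L/4)) = 4 - (-45/4 + L**2 + 1203*L/4) = 4 + (45/4 - L**2 - 1203*L/4) = 61/4 - L**2 - 1203*L/4)
r(p(7, 22)) - 1*4723343 = (61/4 - 1*(-17)**2 - 1203/4*(-17)) - 1*4723343 = (61/4 - 1*289 + 20451/4) - 4723343 = (61/4 - 289 + 20451/4) - 4723343 = 4839 - 4723343 = -4718504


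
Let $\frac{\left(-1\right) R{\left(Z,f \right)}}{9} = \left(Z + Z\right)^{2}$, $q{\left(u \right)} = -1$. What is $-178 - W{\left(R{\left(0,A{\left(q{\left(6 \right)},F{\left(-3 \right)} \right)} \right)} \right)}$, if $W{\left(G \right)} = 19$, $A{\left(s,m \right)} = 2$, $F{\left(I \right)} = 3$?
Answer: $-197$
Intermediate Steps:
$R{\left(Z,f \right)} = - 36 Z^{2}$ ($R{\left(Z,f \right)} = - 9 \left(Z + Z\right)^{2} = - 9 \left(2 Z\right)^{2} = - 9 \cdot 4 Z^{2} = - 36 Z^{2}$)
$-178 - W{\left(R{\left(0,A{\left(q{\left(6 \right)},F{\left(-3 \right)} \right)} \right)} \right)} = -178 - 19 = -197$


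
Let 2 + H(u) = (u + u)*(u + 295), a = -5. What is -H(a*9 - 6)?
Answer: 24890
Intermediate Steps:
H(u) = -2 + 2*u*(295 + u) (H(u) = -2 + (u + u)*(u + 295) = -2 + (2*u)*(295 + u) = -2 + 2*u*(295 + u))
-H(a*9 - 6) = -(-2 + 2*(-5*9 - 6)² + 590*(-5*9 - 6)) = -(-2 + 2*(-45 - 6)² + 590*(-45 - 6)) = -(-2 + 2*(-51)² + 590*(-51)) = -(-2 + 2*2601 - 30090) = -(-2 + 5202 - 30090) = -1*(-24890) = 24890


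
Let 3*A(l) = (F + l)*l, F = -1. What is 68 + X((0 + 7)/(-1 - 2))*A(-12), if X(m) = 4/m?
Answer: -148/7 ≈ -21.143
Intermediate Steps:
A(l) = l*(-1 + l)/3 (A(l) = ((-1 + l)*l)/3 = (l*(-1 + l))/3 = l*(-1 + l)/3)
68 + X((0 + 7)/(-1 - 2))*A(-12) = 68 + (4/(((0 + 7)/(-1 - 2))))*((⅓)*(-12)*(-1 - 12)) = 68 + (4/((7/(-3))))*((⅓)*(-12)*(-13)) = 68 + (4/((7*(-⅓))))*52 = 68 + (4/(-7/3))*52 = 68 + (4*(-3/7))*52 = 68 - 12/7*52 = 68 - 624/7 = -148/7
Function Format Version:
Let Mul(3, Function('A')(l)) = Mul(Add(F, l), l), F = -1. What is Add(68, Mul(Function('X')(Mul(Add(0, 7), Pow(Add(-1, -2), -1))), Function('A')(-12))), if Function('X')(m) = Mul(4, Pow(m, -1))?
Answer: Rational(-148, 7) ≈ -21.143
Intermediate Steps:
Function('A')(l) = Mul(Rational(1, 3), l, Add(-1, l)) (Function('A')(l) = Mul(Rational(1, 3), Mul(Add(-1, l), l)) = Mul(Rational(1, 3), Mul(l, Add(-1, l))) = Mul(Rational(1, 3), l, Add(-1, l)))
Add(68, Mul(Function('X')(Mul(Add(0, 7), Pow(Add(-1, -2), -1))), Function('A')(-12))) = Add(68, Mul(Mul(4, Pow(Mul(Add(0, 7), Pow(Add(-1, -2), -1)), -1)), Mul(Rational(1, 3), -12, Add(-1, -12)))) = Add(68, Mul(Mul(4, Pow(Mul(7, Pow(-3, -1)), -1)), Mul(Rational(1, 3), -12, -13))) = Add(68, Mul(Mul(4, Pow(Mul(7, Rational(-1, 3)), -1)), 52)) = Add(68, Mul(Mul(4, Pow(Rational(-7, 3), -1)), 52)) = Add(68, Mul(Mul(4, Rational(-3, 7)), 52)) = Add(68, Mul(Rational(-12, 7), 52)) = Add(68, Rational(-624, 7)) = Rational(-148, 7)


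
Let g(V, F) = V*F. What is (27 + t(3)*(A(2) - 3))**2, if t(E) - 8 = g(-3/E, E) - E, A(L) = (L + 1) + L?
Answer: 961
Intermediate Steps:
g(V, F) = F*V
A(L) = 1 + 2*L (A(L) = (1 + L) + L = 1 + 2*L)
t(E) = 5 - E (t(E) = 8 + (E*(-3/E) - E) = 8 + (-3 - E) = 5 - E)
(27 + t(3)*(A(2) - 3))**2 = (27 + (5 - 1*3)*((1 + 2*2) - 3))**2 = (27 + (5 - 3)*((1 + 4) - 3))**2 = (27 + 2*(5 - 3))**2 = (27 + 2*2)**2 = (27 + 4)**2 = 31**2 = 961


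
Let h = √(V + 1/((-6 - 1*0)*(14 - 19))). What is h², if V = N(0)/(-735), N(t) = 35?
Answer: -1/70 ≈ -0.014286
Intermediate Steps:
V = -1/21 (V = 35/(-735) = 35*(-1/735) = -1/21 ≈ -0.047619)
h = I*√70/70 (h = √(-1/21 + 1/((-6 - 1*0)*(14 - 19))) = √(-1/21 + 1/((-6 + 0)*(-5))) = √(-1/21 + 1/(-6*(-5))) = √(-1/21 + 1/30) = √(-1/70) = I*√70/70 ≈ 0.11952*I)
h² = (I*√70/70)² = -1/70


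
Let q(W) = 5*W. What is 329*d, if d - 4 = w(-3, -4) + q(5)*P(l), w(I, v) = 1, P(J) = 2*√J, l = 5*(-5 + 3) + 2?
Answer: 1645 + 32900*I*√2 ≈ 1645.0 + 46528.0*I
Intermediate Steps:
l = -8 (l = 5*(-2) + 2 = -10 + 2 = -8)
d = 5 + 100*I*√2 (d = 4 + (1 + (5*5)*(2*√(-8))) = 4 + (1 + 25*(2*(2*I*√2))) = 4 + (1 + 25*(4*I*√2)) = 4 + (1 + 100*I*√2) = 5 + 100*I*√2 ≈ 5.0 + 141.42*I)
329*d = 329*(5 + 100*I*√2) = 1645 + 32900*I*√2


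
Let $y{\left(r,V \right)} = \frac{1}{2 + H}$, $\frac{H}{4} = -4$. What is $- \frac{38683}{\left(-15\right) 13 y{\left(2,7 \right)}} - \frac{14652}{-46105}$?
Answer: $- \frac{4993171774}{1798095} \approx -2776.9$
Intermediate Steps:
$H = -16$ ($H = 4 \left(-4\right) = -16$)
$y{\left(r,V \right)} = - \frac{1}{14}$ ($y{\left(r,V \right)} = \frac{1}{2 - 16} = \frac{1}{-14} = - \frac{1}{14}$)
$- \frac{38683}{\left(-15\right) 13 y{\left(2,7 \right)}} - \frac{14652}{-46105} = - \frac{38683}{\left(-15\right) 13 \left(- \frac{1}{14}\right)} - \frac{14652}{-46105} = - \frac{38683}{\left(-195\right) \left(- \frac{1}{14}\right)} - - \frac{14652}{46105} = - \frac{38683}{\frac{195}{14}} + \frac{14652}{46105} = \left(-38683\right) \frac{14}{195} + \frac{14652}{46105} = - \frac{541562}{195} + \frac{14652}{46105} = - \frac{4993171774}{1798095}$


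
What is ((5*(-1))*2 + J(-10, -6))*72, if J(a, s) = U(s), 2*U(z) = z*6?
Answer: -2016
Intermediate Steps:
U(z) = 3*z (U(z) = (z*6)/2 = (6*z)/2 = 3*z)
J(a, s) = 3*s
((5*(-1))*2 + J(-10, -6))*72 = ((5*(-1))*2 + 3*(-6))*72 = (-5*2 - 18)*72 = (-10 - 18)*72 = -28*72 = -2016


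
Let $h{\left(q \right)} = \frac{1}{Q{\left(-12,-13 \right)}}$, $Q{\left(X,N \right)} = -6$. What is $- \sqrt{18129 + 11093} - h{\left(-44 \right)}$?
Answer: $\frac{1}{6} - \sqrt{29222} \approx -170.78$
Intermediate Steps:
$h{\left(q \right)} = - \frac{1}{6}$ ($h{\left(q \right)} = \frac{1}{-6} = - \frac{1}{6}$)
$- \sqrt{18129 + 11093} - h{\left(-44 \right)} = - \sqrt{18129 + 11093} - - \frac{1}{6} = - \sqrt{29222} + \frac{1}{6} = \frac{1}{6} - \sqrt{29222}$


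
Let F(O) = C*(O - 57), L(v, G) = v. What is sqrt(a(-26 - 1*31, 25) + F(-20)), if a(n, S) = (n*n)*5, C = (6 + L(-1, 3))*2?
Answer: 5*sqrt(619) ≈ 124.40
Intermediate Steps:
C = 10 (C = (6 - 1)*2 = 5*2 = 10)
F(O) = -570 + 10*O (F(O) = 10*(O - 57) = 10*(-57 + O) = -570 + 10*O)
a(n, S) = 5*n**2 (a(n, S) = n**2*5 = 5*n**2)
sqrt(a(-26 - 1*31, 25) + F(-20)) = sqrt(5*(-26 - 1*31)**2 + (-570 + 10*(-20))) = sqrt(5*(-26 - 31)**2 + (-570 - 200)) = sqrt(5*(-57)**2 - 770) = sqrt(5*3249 - 770) = sqrt(16245 - 770) = sqrt(15475) = 5*sqrt(619)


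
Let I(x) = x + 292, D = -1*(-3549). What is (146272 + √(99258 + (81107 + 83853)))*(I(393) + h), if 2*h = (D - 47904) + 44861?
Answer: 137203136 + 938*√264218 ≈ 1.3769e+8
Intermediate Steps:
D = 3549
I(x) = 292 + x
h = 253 (h = ((3549 - 47904) + 44861)/2 = (-44355 + 44861)/2 = (½)*506 = 253)
(146272 + √(99258 + (81107 + 83853)))*(I(393) + h) = (146272 + √(99258 + (81107 + 83853)))*((292 + 393) + 253) = (146272 + √(99258 + 164960))*(685 + 253) = (146272 + √264218)*938 = 137203136 + 938*√264218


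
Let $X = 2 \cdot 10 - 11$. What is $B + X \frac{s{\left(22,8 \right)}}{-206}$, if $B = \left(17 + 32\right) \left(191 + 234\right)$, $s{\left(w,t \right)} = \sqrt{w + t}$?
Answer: $20825 - \frac{9 \sqrt{30}}{206} \approx 20825.0$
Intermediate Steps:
$s{\left(w,t \right)} = \sqrt{t + w}$
$X = 9$ ($X = 20 - 11 = 9$)
$B = 20825$ ($B = 49 \cdot 425 = 20825$)
$B + X \frac{s{\left(22,8 \right)}}{-206} = 20825 + 9 \frac{\sqrt{8 + 22}}{-206} = 20825 + 9 \sqrt{30} \left(- \frac{1}{206}\right) = 20825 + 9 \left(- \frac{\sqrt{30}}{206}\right) = 20825 - \frac{9 \sqrt{30}}{206}$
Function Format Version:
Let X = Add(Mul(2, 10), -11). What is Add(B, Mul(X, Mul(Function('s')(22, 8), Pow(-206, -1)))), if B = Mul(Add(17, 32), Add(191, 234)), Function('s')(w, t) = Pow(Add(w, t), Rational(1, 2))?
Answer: Add(20825, Mul(Rational(-9, 206), Pow(30, Rational(1, 2)))) ≈ 20825.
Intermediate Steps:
Function('s')(w, t) = Pow(Add(t, w), Rational(1, 2))
X = 9 (X = Add(20, -11) = 9)
B = 20825 (B = Mul(49, 425) = 20825)
Add(B, Mul(X, Mul(Function('s')(22, 8), Pow(-206, -1)))) = Add(20825, Mul(9, Mul(Pow(Add(8, 22), Rational(1, 2)), Pow(-206, -1)))) = Add(20825, Mul(9, Mul(Pow(30, Rational(1, 2)), Rational(-1, 206)))) = Add(20825, Mul(9, Mul(Rational(-1, 206), Pow(30, Rational(1, 2))))) = Add(20825, Mul(Rational(-9, 206), Pow(30, Rational(1, 2))))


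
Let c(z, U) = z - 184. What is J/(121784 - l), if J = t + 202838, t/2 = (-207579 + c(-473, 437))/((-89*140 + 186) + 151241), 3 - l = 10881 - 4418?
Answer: 14093685937/8910841974 ≈ 1.5816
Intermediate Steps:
l = -6460 (l = 3 - (10881 - 4418) = 3 - 1*6463 = 3 - 6463 = -6460)
c(z, U) = -184 + z
t = -416472/138967 (t = 2*((-207579 + (-184 - 473))/((-89*140 + 186) + 151241)) = 2*((-207579 - 657)/((-12460 + 186) + 151241)) = 2*(-208236/(-12274 + 151241)) = 2*(-208236/138967) = -416472/138967 ≈ -2.9969)
J = 28187371874/138967 (J = -416472/138967 + 202838 = 28187371874/138967 ≈ 2.0284e+5)
J/(121784 - l) = 28187371874/(138967*(121784 - 1*(-6460))) = 28187371874/(138967*(121784 + 6460)) = (28187371874/138967)/128244 = (28187371874/138967)*(1/128244) = 14093685937/8910841974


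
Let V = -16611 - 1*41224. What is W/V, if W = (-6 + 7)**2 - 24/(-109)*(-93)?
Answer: 2123/6304015 ≈ 0.00033677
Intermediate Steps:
V = -57835 (V = -16611 - 41224 = -57835)
W = -2123/109 (W = 1**2 - 24*(-1/109)*(-93) = 1 + (24/109)*(-93) = 1 - 2232/109 = -2123/109 ≈ -19.477)
W/V = -2123/109/(-57835) = -2123/109*(-1/57835) = 2123/6304015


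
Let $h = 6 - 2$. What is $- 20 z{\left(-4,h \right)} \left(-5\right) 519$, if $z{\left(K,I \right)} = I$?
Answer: $207600$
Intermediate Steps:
$h = 4$
$- 20 z{\left(-4,h \right)} \left(-5\right) 519 = - 20 \cdot 4 \left(-5\right) 519 = - 80 \left(-5\right) 519 = \left(-1\right) \left(-400\right) 519 = 400 \cdot 519 = 207600$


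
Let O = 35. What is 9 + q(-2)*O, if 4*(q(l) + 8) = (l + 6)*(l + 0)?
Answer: -341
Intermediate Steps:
q(l) = -8 + l*(6 + l)/4 (q(l) = -8 + ((l + 6)*(l + 0))/4 = -8 + ((6 + l)*l)/4 = -8 + (l*(6 + l))/4 = -8 + l*(6 + l)/4)
9 + q(-2)*O = 9 + (-8 + (1/4)*(-2)**2 + (3/2)*(-2))*35 = 9 + (-8 + (1/4)*4 - 3)*35 = 9 + (-8 + 1 - 3)*35 = 9 - 10*35 = 9 - 350 = -341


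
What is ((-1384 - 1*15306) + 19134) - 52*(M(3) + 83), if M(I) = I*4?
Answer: -2496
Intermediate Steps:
M(I) = 4*I
((-1384 - 1*15306) + 19134) - 52*(M(3) + 83) = ((-1384 - 1*15306) + 19134) - 52*(4*3 + 83) = ((-1384 - 15306) + 19134) - 52*(12 + 83) = (-16690 + 19134) - 52*95 = 2444 - 4940 = -2496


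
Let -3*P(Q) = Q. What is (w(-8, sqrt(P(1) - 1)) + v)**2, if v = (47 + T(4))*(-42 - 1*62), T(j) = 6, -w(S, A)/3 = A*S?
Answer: 30381376 - 176384*I*sqrt(3) ≈ 3.0381e+7 - 3.0551e+5*I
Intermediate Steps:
P(Q) = -Q/3
w(S, A) = -3*A*S
v = -5512 (v = (47 + 6)*(-42 - 1*62) = 53*(-42 - 62) = 53*(-104) = -5512)
(w(-8, sqrt(P(1) - 1)) + v)**2 = (-3*sqrt(-1/3*1 - 1)*(-8) - 5512)**2 = (-3*sqrt(-1/3 - 1)*(-8) - 5512)**2 = (-3*sqrt(-4/3)*(-8) - 5512)**2 = (-3*2*I*sqrt(3)/3*(-8) - 5512)**2 = (16*I*sqrt(3) - 5512)**2 = (-5512 + 16*I*sqrt(3))**2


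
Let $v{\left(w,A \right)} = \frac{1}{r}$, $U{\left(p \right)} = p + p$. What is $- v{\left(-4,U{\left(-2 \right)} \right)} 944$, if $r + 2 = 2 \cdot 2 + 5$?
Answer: $- \frac{944}{7} \approx -134.86$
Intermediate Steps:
$U{\left(p \right)} = 2 p$
$r = 7$ ($r = -2 + \left(2 \cdot 2 + 5\right) = -2 + \left(4 + 5\right) = -2 + 9 = 7$)
$v{\left(w,A \right)} = \frac{1}{7}$
$- v{\left(-4,U{\left(-2 \right)} \right)} 944 = - \frac{944}{7}$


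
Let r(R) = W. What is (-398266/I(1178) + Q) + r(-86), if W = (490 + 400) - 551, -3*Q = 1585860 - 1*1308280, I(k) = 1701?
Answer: -157209487/1701 ≈ -92422.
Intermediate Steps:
Q = -277580/3 (Q = -(1585860 - 1*1308280)/3 = -(1585860 - 1308280)/3 = -⅓*277580 = -277580/3 ≈ -92527.)
W = 339 (W = 890 - 551 = 339)
r(R) = 339
(-398266/I(1178) + Q) + r(-86) = (-398266/1701 - 277580/3) + 339 = -157786126/1701 + 339 = -157209487/1701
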